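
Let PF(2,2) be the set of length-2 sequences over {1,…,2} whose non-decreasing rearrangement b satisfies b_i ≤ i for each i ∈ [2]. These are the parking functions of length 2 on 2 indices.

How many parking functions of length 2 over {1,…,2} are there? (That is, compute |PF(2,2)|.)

|PF(2,2)| = (2−2+1)·(2+1)^(2−1) = 1 · 3 = 3 (Konheim–Weiss)
Check (1,2) → sorted (1,2): b_i ≤ i ∀i, a PF.

3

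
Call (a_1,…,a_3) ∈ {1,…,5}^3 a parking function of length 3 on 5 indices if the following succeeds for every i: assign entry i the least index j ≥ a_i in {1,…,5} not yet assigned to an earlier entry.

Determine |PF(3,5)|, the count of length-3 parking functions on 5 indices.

Count = (6−3)·6^(3−1) = 3·36 = 108 (Pollak)
Check (2,1,2) → sorted (1,2,2): b_i ≤ 2+i ∀i, a PF.

108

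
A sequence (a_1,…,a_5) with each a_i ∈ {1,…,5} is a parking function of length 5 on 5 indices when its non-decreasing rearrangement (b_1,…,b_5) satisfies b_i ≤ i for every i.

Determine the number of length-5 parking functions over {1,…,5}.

#PF = 1·6^4 = 1×1296 = 1296 (Pollak)
Check (3,2,1,1,3) → sorted (1,1,2,3,3): b_i ≤ i ∀i, a PF.

1296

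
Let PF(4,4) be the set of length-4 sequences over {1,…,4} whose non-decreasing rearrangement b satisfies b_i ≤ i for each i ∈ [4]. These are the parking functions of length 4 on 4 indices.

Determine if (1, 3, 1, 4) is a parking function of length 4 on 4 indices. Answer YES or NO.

Sorted: b = (1, 1, 3, 4).
  b_1=1 ≤ 1
  b_2=1 ≤ 2
  b_3=3 ≤ 3
  b_4=4 ≤ 4
All bounds hold ⇒ YES

YES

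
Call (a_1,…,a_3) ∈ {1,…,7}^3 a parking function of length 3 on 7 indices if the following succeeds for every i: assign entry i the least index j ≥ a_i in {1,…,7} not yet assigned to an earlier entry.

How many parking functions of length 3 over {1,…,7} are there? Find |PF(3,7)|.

320

#PF = (7+1−3)·(7+1)^{3−1} = 5 · 64 = 320 (Pollak)
One tuple (5,2,1) → sorted (1,2,5): b_i ≤ 4+i ∀i, a PF.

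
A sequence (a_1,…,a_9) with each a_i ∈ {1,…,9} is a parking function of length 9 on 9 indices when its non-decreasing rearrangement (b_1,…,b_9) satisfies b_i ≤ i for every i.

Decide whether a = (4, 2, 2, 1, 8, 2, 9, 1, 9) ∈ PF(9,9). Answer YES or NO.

Rearranged: b = (1, 1, 2, 2, 2, 4, 8, 9, 9).
  b_1=1 ≤ 1
  b_2=1 ≤ 2
  b_3=2 ≤ 3
  b_4=2 ≤ 4
  b_5=2 ≤ 5
  b_6=4 ≤ 6
  b_7=8 > 7
  fails at i=7 ⇒ NO

NO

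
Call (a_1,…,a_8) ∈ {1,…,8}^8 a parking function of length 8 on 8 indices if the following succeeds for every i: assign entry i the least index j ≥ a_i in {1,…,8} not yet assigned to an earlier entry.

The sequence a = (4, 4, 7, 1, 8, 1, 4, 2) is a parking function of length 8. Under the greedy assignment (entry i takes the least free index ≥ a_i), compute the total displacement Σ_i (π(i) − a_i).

Σπ = 8·9/2 = 36 (π permutes [8]); Σa = 4+4+7+1+8+1+4+2 = 31; disp = 36−31 = 5.

5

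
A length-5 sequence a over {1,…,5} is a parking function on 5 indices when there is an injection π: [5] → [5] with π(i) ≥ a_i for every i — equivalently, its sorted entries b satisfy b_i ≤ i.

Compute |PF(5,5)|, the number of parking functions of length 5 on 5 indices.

1296

|PF| = (5−5+1)·(5+1)^(5−1) = 1·1296 = 1296 [KW]
E.g. (4,3,5,1,1) → sorted (1,1,3,4,5): b_i ≤ i ∀i, a PF.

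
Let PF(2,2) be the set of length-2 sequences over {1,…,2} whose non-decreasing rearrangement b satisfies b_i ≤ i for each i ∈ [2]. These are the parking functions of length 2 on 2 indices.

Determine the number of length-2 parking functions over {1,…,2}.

3

#PF = (2−2+1)·(2+1)^(2−1) = 1 · 3 = 3
One tuple (2,1) → sorted (1,2): b_i ≤ i ∀i, a PF.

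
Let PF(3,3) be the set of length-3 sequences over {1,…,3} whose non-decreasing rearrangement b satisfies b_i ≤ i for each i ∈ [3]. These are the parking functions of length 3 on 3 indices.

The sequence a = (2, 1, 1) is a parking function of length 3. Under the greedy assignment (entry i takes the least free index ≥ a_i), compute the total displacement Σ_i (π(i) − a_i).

2

Σπ = 3·4/2 = 6 (π permutes [3]); Σa = 2+1+1 = 4; disp = 6−4 = 2.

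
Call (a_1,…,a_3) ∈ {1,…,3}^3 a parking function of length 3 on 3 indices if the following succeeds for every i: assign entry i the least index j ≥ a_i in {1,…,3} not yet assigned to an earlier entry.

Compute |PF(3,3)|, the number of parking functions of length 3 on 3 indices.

|PF(3,3)| = (4−3)·4^(3−1) = 1×16 = 16 (Pollak)
E.g. (1,3,1) → sorted (1,1,3): b_i ≤ i ∀i, a PF.

16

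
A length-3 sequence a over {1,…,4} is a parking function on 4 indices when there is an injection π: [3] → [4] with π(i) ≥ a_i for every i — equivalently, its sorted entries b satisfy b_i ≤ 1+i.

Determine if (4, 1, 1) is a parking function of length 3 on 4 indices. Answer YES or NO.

YES

Order a: b = (1, 1, 4).
  b_1=1 ≤ 2
  b_2=1 ≤ 3
  b_3=4 ≤ 4
All bounds hold ⇒ YES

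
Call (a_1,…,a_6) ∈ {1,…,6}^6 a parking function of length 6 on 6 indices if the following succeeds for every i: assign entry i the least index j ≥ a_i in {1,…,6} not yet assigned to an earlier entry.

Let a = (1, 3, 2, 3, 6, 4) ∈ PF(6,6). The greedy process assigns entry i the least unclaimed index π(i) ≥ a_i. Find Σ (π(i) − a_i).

Σπ = 21 ({1..6} each once); Σa = 1+3+2+3+6+4 = 19; disp = 21−19 = 2.

2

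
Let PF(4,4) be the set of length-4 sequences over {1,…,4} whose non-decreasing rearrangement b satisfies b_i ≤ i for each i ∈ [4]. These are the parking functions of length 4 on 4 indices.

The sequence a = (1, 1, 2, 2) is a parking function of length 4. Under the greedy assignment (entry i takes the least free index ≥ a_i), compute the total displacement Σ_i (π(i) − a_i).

Σπ(i) = 1+…+4 = 10; Σa = 1+1+2+2 = 6; disp = 10−6 = 4.

4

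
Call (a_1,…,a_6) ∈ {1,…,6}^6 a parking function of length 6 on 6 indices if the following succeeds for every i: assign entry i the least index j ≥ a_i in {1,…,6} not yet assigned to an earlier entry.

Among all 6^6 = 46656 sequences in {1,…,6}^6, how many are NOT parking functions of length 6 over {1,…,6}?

29849

Count = (6+1−6)·(6+1)^{6−1} = 1·16807 = 16807 (Konheim–Weiss)
Check (5,5,5,6,4,5) → sorted (4,5,5,5,5,6): b_1=4>1, not a PF.
Total 46656; non-PF = 46656−16807 = 29849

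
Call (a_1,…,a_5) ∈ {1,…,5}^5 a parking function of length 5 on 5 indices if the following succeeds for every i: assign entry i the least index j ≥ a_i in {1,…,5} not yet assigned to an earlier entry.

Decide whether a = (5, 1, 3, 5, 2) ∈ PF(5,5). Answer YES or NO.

NO

Rearranged: b = (1, 2, 3, 5, 5).
  b_1=1 ≤ 1
  b_2=2 ≤ 2
  b_3=3 ≤ 3
  b_4=5 > 4
  fails at i=4 ⇒ NO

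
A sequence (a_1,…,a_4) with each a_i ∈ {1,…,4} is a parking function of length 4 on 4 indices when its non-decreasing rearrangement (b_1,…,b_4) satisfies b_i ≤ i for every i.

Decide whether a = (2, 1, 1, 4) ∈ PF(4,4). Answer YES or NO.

YES

Rearranged: b = (1, 1, 2, 4).
  b_1=1 ≤ 1
  b_2=1 ≤ 2
  b_3=2 ≤ 3
  b_4=4 ≤ 4
All bounds hold ⇒ YES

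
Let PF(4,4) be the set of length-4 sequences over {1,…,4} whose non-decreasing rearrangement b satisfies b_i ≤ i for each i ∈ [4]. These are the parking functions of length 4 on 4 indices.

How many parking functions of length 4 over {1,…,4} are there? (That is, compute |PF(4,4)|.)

|PF| = (5−4)·5^(4−1) = 1×125 = 125 (Pollak)
Example (1,1,3,3) → sorted (1,1,3,3): b_i ≤ i ∀i, a PF.

125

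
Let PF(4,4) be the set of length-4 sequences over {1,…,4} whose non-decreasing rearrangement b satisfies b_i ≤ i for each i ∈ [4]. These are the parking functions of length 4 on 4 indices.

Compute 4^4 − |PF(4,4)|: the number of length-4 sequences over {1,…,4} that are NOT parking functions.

131

|PF| = (4+1−4)·(4+1)^{4−1} = 1×125 = 125 [KW]
E.g. (3,3,3,4) → sorted (3,3,3,4): b_1=3>1, not a PF.
Total 256; non-PF = 256−125 = 131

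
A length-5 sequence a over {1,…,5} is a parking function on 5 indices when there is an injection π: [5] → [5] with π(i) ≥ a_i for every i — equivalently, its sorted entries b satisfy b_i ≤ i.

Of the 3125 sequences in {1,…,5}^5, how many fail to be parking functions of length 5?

|PF| = 1·6^4 = 1×1296 = 1296 [KW]
Check (5,5,5,3,4) → sorted (3,4,5,5,5): b_1=3>1, not a PF.
Total 3125; non-PF = 3125−1296 = 1829

1829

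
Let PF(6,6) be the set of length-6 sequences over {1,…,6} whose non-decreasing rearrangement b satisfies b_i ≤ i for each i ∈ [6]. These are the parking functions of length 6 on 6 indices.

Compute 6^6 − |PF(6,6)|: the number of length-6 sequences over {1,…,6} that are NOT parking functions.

#PF = 1·7^5 = 1×16807 = 16807 [KW]
E.g. (6,5,2,3,5,6) → sorted (2,3,5,5,6,6): b_1=2>1, not a PF.
Total 46656; non-PF = 46656−16807 = 29849

29849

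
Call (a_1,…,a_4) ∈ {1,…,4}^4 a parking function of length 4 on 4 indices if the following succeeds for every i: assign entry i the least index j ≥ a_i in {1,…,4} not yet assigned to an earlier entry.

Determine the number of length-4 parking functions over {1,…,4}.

#PF = 1·5^3 = 1 · 125 = 125 (Konheim–Weiss)
E.g. (1,2,4,3) → sorted (1,2,3,4): b_i ≤ i ∀i, a PF.

125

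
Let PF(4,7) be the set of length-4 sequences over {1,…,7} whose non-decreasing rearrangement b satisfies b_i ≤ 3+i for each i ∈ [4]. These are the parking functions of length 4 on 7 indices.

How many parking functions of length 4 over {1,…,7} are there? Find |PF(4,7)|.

2048

|PF(4,7)| = (8−4)·8^(4−1) = 4·512 = 2048 (Konheim–Weiss)
E.g. (1,1,1,6) → sorted (1,1,1,6): b_i ≤ 3+i ∀i, a PF.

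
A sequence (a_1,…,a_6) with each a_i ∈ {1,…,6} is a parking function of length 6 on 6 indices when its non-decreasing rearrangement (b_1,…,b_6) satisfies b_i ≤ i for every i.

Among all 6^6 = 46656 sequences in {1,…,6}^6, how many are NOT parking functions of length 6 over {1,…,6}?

29849

#PF = (7−6)·7^(6−1) = 1 · 16807 = 16807
Example (6,5,4,5,6,6) → sorted (4,5,5,6,6,6): b_1=4>1, not a PF.
Total 46656; non-PF = 46656−16807 = 29849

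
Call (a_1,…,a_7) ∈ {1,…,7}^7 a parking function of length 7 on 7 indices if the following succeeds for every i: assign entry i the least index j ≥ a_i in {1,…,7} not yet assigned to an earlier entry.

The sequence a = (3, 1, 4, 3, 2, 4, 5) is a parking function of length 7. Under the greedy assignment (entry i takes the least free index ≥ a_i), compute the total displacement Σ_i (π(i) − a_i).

6

Σπ(i) = 1+…+7 = 28; Σa = 3+1+4+3+2+4+5 = 22; disp = 28−22 = 6.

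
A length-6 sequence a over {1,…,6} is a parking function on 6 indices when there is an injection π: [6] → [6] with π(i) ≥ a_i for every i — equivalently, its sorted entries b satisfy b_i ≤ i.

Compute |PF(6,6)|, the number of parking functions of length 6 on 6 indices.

|PF(6,6)| = (6+1−6)·(6+1)^{6−1} = 1×16807 = 16807 [KW]
E.g. (5,1,6,4,3,1) → sorted (1,1,3,4,5,6): b_i ≤ i ∀i, a PF.

16807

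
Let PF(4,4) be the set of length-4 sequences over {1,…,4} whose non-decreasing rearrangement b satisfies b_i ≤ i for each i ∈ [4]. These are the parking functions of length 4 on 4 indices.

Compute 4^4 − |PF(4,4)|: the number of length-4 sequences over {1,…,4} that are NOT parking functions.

131

|PF| = (4−4+1)·(4+1)^(4−1) = 1×125 = 125 (Konheim–Weiss)
Check (3,3,4,4) → sorted (3,3,4,4): b_1=3>1, not a PF.
So 256 − 125 = 131 fail.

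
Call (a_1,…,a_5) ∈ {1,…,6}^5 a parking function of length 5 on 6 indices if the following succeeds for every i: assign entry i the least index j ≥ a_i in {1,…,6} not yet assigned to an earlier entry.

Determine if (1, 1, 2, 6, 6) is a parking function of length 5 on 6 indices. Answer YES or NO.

NO

Sorted: b = (1, 1, 2, 6, 6).
  b_1=1 ≤ 2
  b_2=1 ≤ 3
  b_3=2 ≤ 4
  b_4=6 > 5
  fails at i=4 ⇒ NO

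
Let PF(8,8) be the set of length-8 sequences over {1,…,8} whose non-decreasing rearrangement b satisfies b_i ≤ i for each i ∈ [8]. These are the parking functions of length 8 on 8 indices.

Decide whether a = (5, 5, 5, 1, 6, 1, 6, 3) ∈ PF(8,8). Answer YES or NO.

NO

Rearranged: b = (1, 1, 3, 5, 5, 5, 6, 6).
  b_1=1 ≤ 1
  b_2=1 ≤ 2
  b_3=3 ≤ 3
  b_4=5 > 4
  fails at i=4 ⇒ NO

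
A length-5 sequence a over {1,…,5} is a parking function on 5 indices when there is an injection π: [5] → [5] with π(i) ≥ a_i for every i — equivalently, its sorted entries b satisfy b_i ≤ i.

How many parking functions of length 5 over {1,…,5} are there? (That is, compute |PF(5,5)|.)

1296

|PF(5,5)| = (6−5)·6^(5−1) = 1·1296 = 1296 (Konheim–Weiss)
Check (1,3,5,1,2) → sorted (1,1,2,3,5): b_i ≤ i ∀i, a PF.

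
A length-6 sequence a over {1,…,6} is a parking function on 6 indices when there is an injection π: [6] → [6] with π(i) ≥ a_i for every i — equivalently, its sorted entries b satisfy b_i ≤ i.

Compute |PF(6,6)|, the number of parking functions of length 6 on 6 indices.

16807

#PF = 1·7^5 = 1×16807 = 16807 (Konheim–Weiss)
One tuple (1,2,3,3,1,3) → sorted (1,1,2,3,3,3): b_i ≤ i ∀i, a PF.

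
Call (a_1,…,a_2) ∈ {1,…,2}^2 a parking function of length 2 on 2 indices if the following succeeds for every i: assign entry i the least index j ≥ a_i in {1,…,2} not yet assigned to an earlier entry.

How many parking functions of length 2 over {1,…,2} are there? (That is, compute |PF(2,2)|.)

#PF = (2+1−2)·(2+1)^{2−1} = 1×3 = 3 (Pollak)
Example (2,1) → sorted (1,2): b_i ≤ i ∀i, a PF.

3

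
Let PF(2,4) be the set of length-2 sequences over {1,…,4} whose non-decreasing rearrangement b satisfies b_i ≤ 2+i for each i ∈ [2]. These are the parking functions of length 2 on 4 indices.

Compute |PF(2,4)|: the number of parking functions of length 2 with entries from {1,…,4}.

15

|PF(2,4)| = (4−2+1)·(4+1)^(2−1) = 3×5 = 15 (Konheim–Weiss)
E.g. (1,1) → sorted (1,1): b_i ≤ 2+i ∀i, a PF.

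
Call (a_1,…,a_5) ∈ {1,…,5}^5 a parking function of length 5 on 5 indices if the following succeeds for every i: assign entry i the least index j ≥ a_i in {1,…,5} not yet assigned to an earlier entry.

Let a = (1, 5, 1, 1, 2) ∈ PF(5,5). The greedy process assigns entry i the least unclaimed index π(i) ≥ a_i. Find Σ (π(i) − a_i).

Σπ = 15 ({1..5} each once); Σa = 1+5+1+1+2 = 10; disp = 15−10 = 5.

5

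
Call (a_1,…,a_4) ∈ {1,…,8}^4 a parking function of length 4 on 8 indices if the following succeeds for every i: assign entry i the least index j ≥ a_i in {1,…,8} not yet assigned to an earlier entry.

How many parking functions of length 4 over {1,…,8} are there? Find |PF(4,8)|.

3645

Count = (8−4+1)·(8+1)^(4−1) = 5 · 729 = 3645 [KW]
E.g. (8,1,6,5) → sorted (1,5,6,8): b_i ≤ 4+i ∀i, a PF.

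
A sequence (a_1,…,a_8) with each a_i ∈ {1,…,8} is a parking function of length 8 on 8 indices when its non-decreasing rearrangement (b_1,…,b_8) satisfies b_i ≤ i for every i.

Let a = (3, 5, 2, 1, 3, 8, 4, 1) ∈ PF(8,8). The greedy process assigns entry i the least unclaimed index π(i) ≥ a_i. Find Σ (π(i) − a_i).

9

Σπ(i) = 1+…+8 = 36; Σa = 3+5+2+1+3+8+4+1 = 27; disp = 36−27 = 9.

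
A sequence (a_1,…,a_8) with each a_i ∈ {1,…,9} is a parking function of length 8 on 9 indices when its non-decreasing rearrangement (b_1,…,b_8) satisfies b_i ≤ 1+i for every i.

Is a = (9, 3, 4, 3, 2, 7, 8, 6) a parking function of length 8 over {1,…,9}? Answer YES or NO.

Sorted: b = (2, 3, 3, 4, 6, 7, 8, 9).
  b_1=2 ≤ 2
  b_2=3 ≤ 3
  b_3=3 ≤ 4
  b_4=4 ≤ 5
  b_5=6 ≤ 6
  b_6=7 ≤ 7
  b_7=8 ≤ 8
  b_8=9 ≤ 9
All bounds hold ⇒ YES

YES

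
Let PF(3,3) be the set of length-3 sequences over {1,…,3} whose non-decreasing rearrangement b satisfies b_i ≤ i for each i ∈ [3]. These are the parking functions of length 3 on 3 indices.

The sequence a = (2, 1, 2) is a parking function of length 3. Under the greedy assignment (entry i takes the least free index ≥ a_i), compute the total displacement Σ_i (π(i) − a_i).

Σπ = 6 ({1..3} each once); Σa = 2+1+2 = 5; disp = 6−5 = 1.

1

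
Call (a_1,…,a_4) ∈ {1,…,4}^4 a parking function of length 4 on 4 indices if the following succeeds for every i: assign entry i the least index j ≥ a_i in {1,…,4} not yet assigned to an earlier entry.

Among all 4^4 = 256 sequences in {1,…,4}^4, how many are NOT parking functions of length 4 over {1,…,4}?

Count = (4+1−4)·(4+1)^{4−1} = 1·125 = 125
Check (4,3,4,2) → sorted (2,3,4,4): b_1=2>1, not a PF.
So 256 − 125 = 131 fail.

131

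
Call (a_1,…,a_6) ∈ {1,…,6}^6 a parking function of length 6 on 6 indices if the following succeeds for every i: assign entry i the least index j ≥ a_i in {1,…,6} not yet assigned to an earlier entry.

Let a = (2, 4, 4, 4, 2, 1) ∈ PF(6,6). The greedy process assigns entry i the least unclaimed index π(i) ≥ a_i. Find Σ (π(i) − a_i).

Σπ(i) = 1+…+6 = 21; Σa = 2+4+4+4+2+1 = 17; disp = 21−17 = 4.

4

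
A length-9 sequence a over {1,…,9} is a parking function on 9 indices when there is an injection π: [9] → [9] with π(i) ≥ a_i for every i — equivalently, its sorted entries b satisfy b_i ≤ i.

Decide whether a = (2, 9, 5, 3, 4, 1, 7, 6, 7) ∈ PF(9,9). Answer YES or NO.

YES

Sorted: b = (1, 2, 3, 4, 5, 6, 7, 7, 9).
  b_1=1 ≤ 1
  b_2=2 ≤ 2
  b_3=3 ≤ 3
  b_4=4 ≤ 4
  b_5=5 ≤ 5
  b_6=6 ≤ 6
  b_7=7 ≤ 7
  b_8=7 ≤ 8
  b_9=9 ≤ 9
All bounds hold ⇒ YES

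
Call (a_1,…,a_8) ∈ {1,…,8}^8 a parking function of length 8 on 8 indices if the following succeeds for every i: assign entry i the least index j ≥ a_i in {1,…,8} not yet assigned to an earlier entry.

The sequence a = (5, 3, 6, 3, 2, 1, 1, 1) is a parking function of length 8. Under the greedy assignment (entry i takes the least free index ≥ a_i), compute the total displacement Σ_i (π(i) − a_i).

Σπ = 8·9/2 = 36 (π permutes [8]); Σa = 5+3+6+3+2+1+1+1 = 22; disp = 36−22 = 14.

14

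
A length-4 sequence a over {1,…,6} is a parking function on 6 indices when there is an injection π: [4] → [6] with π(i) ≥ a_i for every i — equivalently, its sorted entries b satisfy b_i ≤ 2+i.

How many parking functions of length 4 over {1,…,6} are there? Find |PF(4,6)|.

1029

#PF = (6−4+1)·(6+1)^(4−1) = 3 · 343 = 1029 (Pollak)
One tuple (2,4,1,6) → sorted (1,2,4,6): b_i ≤ 2+i ∀i, a PF.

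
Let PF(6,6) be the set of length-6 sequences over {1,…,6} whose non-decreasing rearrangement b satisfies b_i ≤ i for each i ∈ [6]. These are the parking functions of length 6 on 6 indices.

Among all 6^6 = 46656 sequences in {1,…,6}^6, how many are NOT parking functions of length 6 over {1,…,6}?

#PF = 1·7^5 = 1·16807 = 16807
Check (1,5,6,6,2,2) → sorted (1,2,2,5,6,6): b_4=5>4, not a PF.
So 46656 − 16807 = 29849 fail.

29849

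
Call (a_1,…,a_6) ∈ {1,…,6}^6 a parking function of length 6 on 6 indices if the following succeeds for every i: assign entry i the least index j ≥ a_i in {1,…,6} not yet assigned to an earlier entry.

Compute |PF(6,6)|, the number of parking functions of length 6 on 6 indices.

#PF = (6−6+1)·(6+1)^(6−1) = 1×16807 = 16807 (Pollak)
Check (3,2,1,2,4,1) → sorted (1,1,2,2,3,4): b_i ≤ i ∀i, a PF.

16807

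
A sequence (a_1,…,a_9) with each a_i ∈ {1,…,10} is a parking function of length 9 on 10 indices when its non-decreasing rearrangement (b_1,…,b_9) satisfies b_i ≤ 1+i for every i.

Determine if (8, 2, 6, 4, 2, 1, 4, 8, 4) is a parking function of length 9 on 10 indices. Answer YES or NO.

YES

Rearranged: b = (1, 2, 2, 4, 4, 4, 6, 8, 8).
  b_1=1 ≤ 2
  b_2=2 ≤ 3
  b_3=2 ≤ 4
  b_4=4 ≤ 5
  b_5=4 ≤ 6
  b_6=4 ≤ 7
  b_7=6 ≤ 8
  b_8=8 ≤ 9
  b_9=8 ≤ 10
All bounds hold ⇒ YES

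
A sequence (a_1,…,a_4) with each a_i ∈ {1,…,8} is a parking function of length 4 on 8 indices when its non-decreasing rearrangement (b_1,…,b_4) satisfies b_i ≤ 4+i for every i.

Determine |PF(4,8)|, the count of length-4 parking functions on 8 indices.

3645

|PF| = (8+1−4)·(8+1)^{4−1} = 5 · 729 = 3645 (Konheim–Weiss)
One tuple (1,6,5,2) → sorted (1,2,5,6): b_i ≤ 4+i ∀i, a PF.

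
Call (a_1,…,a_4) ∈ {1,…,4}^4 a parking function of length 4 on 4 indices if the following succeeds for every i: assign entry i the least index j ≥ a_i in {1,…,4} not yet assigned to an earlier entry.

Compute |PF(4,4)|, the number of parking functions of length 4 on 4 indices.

|PF| = (5−4)·5^(4−1) = 1×125 = 125
Example (1,4,1,3) → sorted (1,1,3,4): b_i ≤ i ∀i, a PF.

125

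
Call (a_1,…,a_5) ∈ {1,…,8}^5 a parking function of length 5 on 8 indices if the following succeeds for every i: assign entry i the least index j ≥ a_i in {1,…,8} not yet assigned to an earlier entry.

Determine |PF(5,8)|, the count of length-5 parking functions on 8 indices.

Count = (9−5)·9^(5−1) = 4×6561 = 26244 (Konheim–Weiss)
Check (4,4,5,7,2) → sorted (2,4,4,5,7): b_i ≤ 3+i ∀i, a PF.

26244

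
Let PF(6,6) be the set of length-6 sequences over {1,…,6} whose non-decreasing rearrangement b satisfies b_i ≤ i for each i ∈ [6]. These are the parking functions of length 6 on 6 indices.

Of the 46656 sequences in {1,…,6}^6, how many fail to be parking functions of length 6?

29849

Count = (7−6)·7^(6−1) = 1×16807 = 16807
One tuple (5,6,5,5,5,6) → sorted (5,5,5,5,6,6): b_1=5>1, not a PF.
Total 46656; non-PF = 46656−16807 = 29849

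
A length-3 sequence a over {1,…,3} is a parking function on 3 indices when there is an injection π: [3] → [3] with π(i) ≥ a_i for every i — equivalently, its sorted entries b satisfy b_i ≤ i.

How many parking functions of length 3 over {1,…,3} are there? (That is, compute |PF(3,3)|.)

16

Count = (3+1−3)·(3+1)^{3−1} = 1 · 16 = 16 (Pollak)
One tuple (2,2,1) → sorted (1,2,2): b_i ≤ i ∀i, a PF.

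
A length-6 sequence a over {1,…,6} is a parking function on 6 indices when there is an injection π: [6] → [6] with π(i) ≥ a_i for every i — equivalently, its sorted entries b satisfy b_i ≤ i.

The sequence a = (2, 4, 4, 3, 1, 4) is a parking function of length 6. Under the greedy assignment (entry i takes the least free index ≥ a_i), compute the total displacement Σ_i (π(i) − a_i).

3

Σπ = 6·7/2 = 21 (π permutes [6]); Σa = 2+4+4+3+1+4 = 18; disp = 21−18 = 3.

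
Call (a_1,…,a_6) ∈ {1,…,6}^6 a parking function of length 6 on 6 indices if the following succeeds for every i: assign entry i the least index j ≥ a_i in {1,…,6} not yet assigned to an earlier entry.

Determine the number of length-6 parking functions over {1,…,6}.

16807

|PF(6,6)| = 1·7^5 = 1 · 16807 = 16807 (Pollak)
Example (6,1,2,5,4,3) → sorted (1,2,3,4,5,6): b_i ≤ i ∀i, a PF.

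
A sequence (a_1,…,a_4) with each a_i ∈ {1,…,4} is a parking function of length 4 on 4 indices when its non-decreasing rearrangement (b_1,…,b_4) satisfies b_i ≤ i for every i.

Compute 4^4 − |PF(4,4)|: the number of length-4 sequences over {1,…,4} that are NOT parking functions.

131

#PF = 1·5^3 = 1 · 125 = 125
Example (4,4,3,4) → sorted (3,4,4,4): b_1=3>1, not a PF.
So 256 − 125 = 131 fail.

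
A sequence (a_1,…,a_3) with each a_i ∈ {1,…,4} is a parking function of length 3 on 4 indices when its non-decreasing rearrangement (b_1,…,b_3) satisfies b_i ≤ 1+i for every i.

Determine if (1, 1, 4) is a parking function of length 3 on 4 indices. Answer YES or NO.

YES

Sorted: b = (1, 1, 4).
  b_1=1 ≤ 2
  b_2=1 ≤ 3
  b_3=4 ≤ 4
All bounds hold ⇒ YES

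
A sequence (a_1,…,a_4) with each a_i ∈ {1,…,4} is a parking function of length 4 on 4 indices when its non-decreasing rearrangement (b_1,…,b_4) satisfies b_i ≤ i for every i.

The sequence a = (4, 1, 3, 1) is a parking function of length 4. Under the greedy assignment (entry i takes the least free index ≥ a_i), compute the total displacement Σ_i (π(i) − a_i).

1

Σπ(i) = 1+…+4 = 10; Σa = 4+1+3+1 = 9; disp = 10−9 = 1.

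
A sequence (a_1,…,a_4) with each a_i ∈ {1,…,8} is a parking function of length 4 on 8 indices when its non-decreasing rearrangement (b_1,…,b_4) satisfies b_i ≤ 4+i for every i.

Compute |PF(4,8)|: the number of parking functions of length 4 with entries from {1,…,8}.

3645

Count = (8+1−4)·(8+1)^{4−1} = 5 · 729 = 3645 (Konheim–Weiss)
E.g. (8,5,4,2) → sorted (2,4,5,8): b_i ≤ 4+i ∀i, a PF.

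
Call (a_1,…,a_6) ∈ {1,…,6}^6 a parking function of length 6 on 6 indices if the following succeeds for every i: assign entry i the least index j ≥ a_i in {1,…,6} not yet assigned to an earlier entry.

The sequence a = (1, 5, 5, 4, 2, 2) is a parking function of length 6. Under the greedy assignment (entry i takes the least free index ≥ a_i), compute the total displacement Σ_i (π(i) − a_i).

2

Σπ(i) = 1+…+6 = 21; Σa = 1+5+5+4+2+2 = 19; disp = 21−19 = 2.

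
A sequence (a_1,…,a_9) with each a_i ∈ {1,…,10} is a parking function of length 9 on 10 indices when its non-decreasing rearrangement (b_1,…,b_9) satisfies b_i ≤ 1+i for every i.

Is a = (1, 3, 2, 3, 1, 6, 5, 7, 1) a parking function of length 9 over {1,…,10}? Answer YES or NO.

Order a: b = (1, 1, 1, 2, 3, 3, 5, 6, 7).
  b_1=1 ≤ 2
  b_2=1 ≤ 3
  b_3=1 ≤ 4
  b_4=2 ≤ 5
  b_5=3 ≤ 6
  b_6=3 ≤ 7
  b_7=5 ≤ 8
  b_8=6 ≤ 9
  b_9=7 ≤ 10
All bounds hold ⇒ YES

YES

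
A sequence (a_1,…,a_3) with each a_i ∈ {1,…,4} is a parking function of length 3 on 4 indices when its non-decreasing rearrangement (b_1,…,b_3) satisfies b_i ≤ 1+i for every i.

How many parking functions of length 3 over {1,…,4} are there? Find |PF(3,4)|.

50

Count = 2·5^2 = 2 · 25 = 50 (Konheim–Weiss)
Check (3,3,1) → sorted (1,3,3): b_i ≤ 1+i ∀i, a PF.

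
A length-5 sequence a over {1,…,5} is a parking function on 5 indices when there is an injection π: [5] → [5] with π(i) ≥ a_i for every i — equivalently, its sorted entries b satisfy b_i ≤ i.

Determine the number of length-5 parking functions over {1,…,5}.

|PF(5,5)| = (5−5+1)·(5+1)^(5−1) = 1 · 1296 = 1296
Check (2,2,2,1,5) → sorted (1,2,2,2,5): b_i ≤ i ∀i, a PF.

1296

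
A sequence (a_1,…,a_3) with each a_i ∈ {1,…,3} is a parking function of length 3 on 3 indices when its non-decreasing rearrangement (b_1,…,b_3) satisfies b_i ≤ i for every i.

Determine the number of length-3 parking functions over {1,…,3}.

Count = (3−3+1)·(3+1)^(3−1) = 1×16 = 16 [KW]
Check (1,3,1) → sorted (1,1,3): b_i ≤ i ∀i, a PF.

16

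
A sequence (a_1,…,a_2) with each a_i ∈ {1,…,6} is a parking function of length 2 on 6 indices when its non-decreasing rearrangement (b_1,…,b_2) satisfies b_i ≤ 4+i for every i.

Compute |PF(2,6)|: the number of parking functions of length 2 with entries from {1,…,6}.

|PF| = 5·7^1 = 5×7 = 35
E.g. (2,4) → sorted (2,4): b_i ≤ 4+i ∀i, a PF.

35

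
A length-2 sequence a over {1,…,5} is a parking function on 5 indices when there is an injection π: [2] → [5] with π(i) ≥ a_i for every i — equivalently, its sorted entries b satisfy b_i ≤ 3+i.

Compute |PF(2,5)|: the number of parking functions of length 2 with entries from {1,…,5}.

Count = (5+1−2)·(5+1)^{2−1} = 4×6 = 24 (Konheim–Weiss)
One tuple (4,2) → sorted (2,4): b_i ≤ 3+i ∀i, a PF.

24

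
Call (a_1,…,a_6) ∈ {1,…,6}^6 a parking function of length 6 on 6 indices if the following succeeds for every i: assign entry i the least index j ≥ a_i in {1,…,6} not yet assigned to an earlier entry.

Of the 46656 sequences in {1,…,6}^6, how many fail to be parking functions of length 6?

29849

|PF(6,6)| = (7−6)·7^(6−1) = 1×16807 = 16807 [KW]
Example (4,6,5,5,6,3) → sorted (3,4,5,5,6,6): b_1=3>1, not a PF.
6^6 − 16807 = 46656 − 16807 = 29849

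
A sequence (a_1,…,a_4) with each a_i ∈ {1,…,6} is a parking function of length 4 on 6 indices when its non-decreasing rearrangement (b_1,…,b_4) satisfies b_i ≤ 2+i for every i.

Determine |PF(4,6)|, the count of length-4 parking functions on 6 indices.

|PF(4,6)| = (6−4+1)·(6+1)^(4−1) = 3 · 343 = 1029 (Konheim–Weiss)
Example (2,3,1,5) → sorted (1,2,3,5): b_i ≤ 2+i ∀i, a PF.

1029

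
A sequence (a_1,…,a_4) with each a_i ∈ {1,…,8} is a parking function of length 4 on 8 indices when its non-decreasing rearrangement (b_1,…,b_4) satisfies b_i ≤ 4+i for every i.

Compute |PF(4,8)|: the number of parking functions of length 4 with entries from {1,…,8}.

3645

#PF = (8−4+1)·(8+1)^(4−1) = 5·729 = 3645 [KW]
Example (1,5,2,6) → sorted (1,2,5,6): b_i ≤ 4+i ∀i, a PF.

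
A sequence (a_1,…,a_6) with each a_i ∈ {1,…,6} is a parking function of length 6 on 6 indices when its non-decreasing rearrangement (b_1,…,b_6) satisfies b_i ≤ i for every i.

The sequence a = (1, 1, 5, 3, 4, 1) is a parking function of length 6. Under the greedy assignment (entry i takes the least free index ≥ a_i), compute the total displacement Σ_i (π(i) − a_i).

6

Σπ = 6·7/2 = 21 (π permutes [6]); Σa = 1+1+5+3+4+1 = 15; disp = 21−15 = 6.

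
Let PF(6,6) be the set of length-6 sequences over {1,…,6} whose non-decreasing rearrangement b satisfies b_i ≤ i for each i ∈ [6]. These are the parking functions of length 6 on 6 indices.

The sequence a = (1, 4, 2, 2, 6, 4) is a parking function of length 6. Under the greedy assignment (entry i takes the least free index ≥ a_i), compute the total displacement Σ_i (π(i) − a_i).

Σπ = 6·7/2 = 21 (π permutes [6]); Σa = 1+4+2+2+6+4 = 19; disp = 21−19 = 2.

2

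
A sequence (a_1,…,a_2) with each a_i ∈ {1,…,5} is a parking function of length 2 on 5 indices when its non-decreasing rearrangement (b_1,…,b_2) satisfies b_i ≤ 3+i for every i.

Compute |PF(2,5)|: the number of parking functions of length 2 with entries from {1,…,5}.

24

|PF(2,5)| = (5+1−2)·(5+1)^{2−1} = 4·6 = 24
E.g. (2,2) → sorted (2,2): b_i ≤ 3+i ∀i, a PF.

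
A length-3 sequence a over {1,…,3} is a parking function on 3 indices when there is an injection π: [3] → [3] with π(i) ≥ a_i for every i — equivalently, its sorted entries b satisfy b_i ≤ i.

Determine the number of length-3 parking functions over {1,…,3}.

|PF(3,3)| = 1·4^2 = 1·16 = 16 [KW]
Example (2,2,1) → sorted (1,2,2): b_i ≤ i ∀i, a PF.

16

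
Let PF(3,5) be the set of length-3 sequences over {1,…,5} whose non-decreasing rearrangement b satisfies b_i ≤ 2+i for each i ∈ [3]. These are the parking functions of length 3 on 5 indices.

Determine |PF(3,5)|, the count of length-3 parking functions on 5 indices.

|PF| = (5+1−3)·(5+1)^{3−1} = 3·36 = 108 (Pollak)
E.g. (1,2,4) → sorted (1,2,4): b_i ≤ 2+i ∀i, a PF.

108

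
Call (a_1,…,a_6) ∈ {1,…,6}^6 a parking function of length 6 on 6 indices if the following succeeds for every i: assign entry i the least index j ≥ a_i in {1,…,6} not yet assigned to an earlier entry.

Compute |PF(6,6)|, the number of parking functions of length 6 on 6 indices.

Count = (6−6+1)·(6+1)^(6−1) = 1 · 16807 = 16807 (Konheim–Weiss)
E.g. (5,3,1,2,4,5) → sorted (1,2,3,4,5,5): b_i ≤ i ∀i, a PF.

16807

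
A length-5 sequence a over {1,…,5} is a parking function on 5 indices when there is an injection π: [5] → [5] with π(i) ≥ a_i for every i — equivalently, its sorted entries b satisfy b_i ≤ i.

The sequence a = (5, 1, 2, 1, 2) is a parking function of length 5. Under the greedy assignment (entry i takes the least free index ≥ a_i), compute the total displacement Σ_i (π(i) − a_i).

Σπ = 15 ({1..5} each once); Σa = 5+1+2+1+2 = 11; disp = 15−11 = 4.

4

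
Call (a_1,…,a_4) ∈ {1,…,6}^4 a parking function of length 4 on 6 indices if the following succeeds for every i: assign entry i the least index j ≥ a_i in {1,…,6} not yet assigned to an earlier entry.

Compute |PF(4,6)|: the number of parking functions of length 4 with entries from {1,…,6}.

1029

|PF| = (7−4)·7^(4−1) = 3 · 343 = 1029 (Pollak)
Check (1,1,6,3) → sorted (1,1,3,6): b_i ≤ 2+i ∀i, a PF.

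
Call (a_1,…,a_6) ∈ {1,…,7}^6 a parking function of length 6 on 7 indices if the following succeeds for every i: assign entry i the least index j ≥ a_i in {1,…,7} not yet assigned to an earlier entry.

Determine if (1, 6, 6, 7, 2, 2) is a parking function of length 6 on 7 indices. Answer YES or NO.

NO

Rearranged: b = (1, 2, 2, 6, 6, 7).
  b_1=1 ≤ 2
  b_2=2 ≤ 3
  b_3=2 ≤ 4
  b_4=6 > 5
  fails at i=4 ⇒ NO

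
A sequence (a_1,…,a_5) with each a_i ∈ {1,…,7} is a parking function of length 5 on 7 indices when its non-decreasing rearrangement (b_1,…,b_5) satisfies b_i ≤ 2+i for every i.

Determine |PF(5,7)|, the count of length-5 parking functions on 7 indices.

12288

|PF| = 3·8^4 = 3 · 4096 = 12288 (Konheim–Weiss)
E.g. (2,2,4,4,2) → sorted (2,2,2,4,4): b_i ≤ 2+i ∀i, a PF.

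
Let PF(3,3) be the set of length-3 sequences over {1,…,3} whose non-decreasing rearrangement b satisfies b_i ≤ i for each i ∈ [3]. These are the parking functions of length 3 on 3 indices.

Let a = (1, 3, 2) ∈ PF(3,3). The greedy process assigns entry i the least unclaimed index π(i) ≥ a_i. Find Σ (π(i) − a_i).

Σπ = 6 ({1..3} each once); Σa = 1+3+2 = 6; disp = 6−6 = 0.

0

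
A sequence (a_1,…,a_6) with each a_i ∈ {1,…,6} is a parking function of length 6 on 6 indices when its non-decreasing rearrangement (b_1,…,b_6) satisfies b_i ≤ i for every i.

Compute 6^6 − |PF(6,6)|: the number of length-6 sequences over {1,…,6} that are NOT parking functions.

29849

|PF| = (6+1−6)·(6+1)^{6−1} = 1·16807 = 16807
Check (5,3,6,4,5,3) → sorted (3,3,4,5,5,6): b_1=3>1, not a PF.
6^6 − 16807 = 46656 − 16807 = 29849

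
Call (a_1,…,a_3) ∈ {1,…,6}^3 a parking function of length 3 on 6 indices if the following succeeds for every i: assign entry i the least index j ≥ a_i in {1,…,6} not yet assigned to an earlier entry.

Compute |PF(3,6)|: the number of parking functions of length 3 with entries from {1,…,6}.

|PF(3,6)| = 4·7^2 = 4·49 = 196 (Konheim–Weiss)
Example (3,2,3) → sorted (2,3,3): b_i ≤ 3+i ∀i, a PF.

196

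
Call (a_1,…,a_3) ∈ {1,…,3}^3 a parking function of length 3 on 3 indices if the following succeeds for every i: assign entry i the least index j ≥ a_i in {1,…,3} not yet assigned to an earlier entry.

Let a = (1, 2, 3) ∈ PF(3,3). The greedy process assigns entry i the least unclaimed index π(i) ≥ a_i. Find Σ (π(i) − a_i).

0

Σπ = 3·4/2 = 6 (π permutes [3]); Σa = 1+2+3 = 6; disp = 6−6 = 0.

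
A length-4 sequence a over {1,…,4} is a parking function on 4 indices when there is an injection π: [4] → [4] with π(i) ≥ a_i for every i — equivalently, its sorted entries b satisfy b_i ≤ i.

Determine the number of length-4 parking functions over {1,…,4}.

Count = (4+1−4)·(4+1)^{4−1} = 1·125 = 125 [KW]
Example (1,1,2,3) → sorted (1,1,2,3): b_i ≤ i ∀i, a PF.

125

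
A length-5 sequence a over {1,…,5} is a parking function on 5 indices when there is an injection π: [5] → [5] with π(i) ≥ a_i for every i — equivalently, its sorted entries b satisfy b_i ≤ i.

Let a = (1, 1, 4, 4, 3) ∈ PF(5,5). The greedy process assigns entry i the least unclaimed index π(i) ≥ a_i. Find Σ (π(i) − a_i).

2

Σπ = 15 ({1..5} each once); Σa = 1+1+4+4+3 = 13; disp = 15−13 = 2.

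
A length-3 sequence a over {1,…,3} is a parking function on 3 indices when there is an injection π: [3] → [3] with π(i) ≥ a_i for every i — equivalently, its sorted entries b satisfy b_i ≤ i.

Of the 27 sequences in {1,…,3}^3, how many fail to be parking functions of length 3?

11

Count = (3−3+1)·(3+1)^(3−1) = 1×16 = 16 (Konheim–Weiss)
One tuple (3,3,3) → sorted (3,3,3): b_1=3>1, not a PF.
So 27 − 16 = 11 fail.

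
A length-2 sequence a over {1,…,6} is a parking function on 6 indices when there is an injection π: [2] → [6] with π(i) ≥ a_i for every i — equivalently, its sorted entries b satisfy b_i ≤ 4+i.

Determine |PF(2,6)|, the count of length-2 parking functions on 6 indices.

35

|PF| = (6+1−2)·(6+1)^{2−1} = 5·7 = 35 (Pollak)
One tuple (6,5) → sorted (5,6): b_i ≤ 4+i ∀i, a PF.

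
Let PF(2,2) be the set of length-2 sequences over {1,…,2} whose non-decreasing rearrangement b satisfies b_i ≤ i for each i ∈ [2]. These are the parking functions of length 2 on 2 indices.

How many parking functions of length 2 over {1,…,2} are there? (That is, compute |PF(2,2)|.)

3

|PF(2,2)| = 1·3^1 = 1×3 = 3 [KW]
Check (1,1) → sorted (1,1): b_i ≤ i ∀i, a PF.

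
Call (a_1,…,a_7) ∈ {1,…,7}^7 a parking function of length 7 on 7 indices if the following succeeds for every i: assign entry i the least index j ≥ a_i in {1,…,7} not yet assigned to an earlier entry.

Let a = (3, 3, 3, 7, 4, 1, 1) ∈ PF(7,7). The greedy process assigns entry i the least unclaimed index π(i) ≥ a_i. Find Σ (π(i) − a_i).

6

Σπ(i) = 1+…+7 = 28; Σa = 3+3+3+7+4+1+1 = 22; disp = 28−22 = 6.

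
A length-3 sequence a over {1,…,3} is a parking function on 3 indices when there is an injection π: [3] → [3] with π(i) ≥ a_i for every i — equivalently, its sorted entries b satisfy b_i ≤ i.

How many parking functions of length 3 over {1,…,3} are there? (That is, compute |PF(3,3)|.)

#PF = (3+1−3)·(3+1)^{3−1} = 1 · 16 = 16 (Konheim–Weiss)
Example (1,3,2) → sorted (1,2,3): b_i ≤ i ∀i, a PF.

16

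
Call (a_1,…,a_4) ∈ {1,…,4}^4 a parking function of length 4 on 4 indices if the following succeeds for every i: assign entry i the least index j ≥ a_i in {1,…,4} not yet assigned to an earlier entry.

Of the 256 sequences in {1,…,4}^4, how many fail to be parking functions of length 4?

131

#PF = (4+1−4)·(4+1)^{4−1} = 1·125 = 125 (Pollak)
Example (3,4,4,4) → sorted (3,4,4,4): b_1=3>1, not a PF.
4^4 − 125 = 256 − 125 = 131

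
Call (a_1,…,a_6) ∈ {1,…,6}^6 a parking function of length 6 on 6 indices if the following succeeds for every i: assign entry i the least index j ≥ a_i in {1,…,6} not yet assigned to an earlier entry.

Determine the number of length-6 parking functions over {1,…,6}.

16807

#PF = 1·7^5 = 1·16807 = 16807 [KW]
Example (2,1,5,1,5,1) → sorted (1,1,1,2,5,5): b_i ≤ i ∀i, a PF.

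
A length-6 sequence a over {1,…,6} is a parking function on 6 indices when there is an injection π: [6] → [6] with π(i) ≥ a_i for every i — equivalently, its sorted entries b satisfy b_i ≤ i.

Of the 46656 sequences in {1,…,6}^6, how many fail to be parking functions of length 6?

|PF| = (7−6)·7^(6−1) = 1×16807 = 16807 [KW]
Check (5,6,5,4,2,4) → sorted (2,4,4,5,5,6): b_1=2>1, not a PF.
So 46656 − 16807 = 29849 fail.

29849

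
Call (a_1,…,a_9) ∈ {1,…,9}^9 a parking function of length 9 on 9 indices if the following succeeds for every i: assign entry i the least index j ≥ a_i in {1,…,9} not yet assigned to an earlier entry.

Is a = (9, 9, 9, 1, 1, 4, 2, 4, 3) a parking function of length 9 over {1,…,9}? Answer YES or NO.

NO

Order a: b = (1, 1, 2, 3, 4, 4, 9, 9, 9).
  b_1=1 ≤ 1
  b_2=1 ≤ 2
  b_3=2 ≤ 3
  b_4=3 ≤ 4
  b_5=4 ≤ 5
  b_6=4 ≤ 6
  b_7=9 > 7
  fails at i=7 ⇒ NO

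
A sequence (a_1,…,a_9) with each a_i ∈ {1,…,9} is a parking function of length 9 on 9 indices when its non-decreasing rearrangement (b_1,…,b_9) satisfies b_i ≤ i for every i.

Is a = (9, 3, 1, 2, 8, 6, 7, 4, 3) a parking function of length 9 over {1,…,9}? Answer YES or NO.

YES

Sorted: b = (1, 2, 3, 3, 4, 6, 7, 8, 9).
  b_1=1 ≤ 1
  b_2=2 ≤ 2
  b_3=3 ≤ 3
  b_4=3 ≤ 4
  b_5=4 ≤ 5
  b_6=6 ≤ 6
  b_7=7 ≤ 7
  b_8=8 ≤ 8
  b_9=9 ≤ 9
All bounds hold ⇒ YES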